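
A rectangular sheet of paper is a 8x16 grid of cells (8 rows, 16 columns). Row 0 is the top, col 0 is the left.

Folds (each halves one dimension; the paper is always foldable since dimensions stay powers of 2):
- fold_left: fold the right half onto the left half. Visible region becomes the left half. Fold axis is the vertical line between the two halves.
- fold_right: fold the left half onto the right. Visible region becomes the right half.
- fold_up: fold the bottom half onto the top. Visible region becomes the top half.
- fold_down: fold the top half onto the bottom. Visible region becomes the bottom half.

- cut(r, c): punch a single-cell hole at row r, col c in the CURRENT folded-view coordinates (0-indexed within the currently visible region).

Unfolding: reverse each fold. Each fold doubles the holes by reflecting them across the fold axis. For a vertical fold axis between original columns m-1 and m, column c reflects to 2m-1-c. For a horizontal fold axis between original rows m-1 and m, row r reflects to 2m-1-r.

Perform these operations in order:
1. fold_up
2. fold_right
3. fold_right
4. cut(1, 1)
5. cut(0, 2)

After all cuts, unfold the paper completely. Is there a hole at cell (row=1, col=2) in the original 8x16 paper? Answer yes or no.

Op 1 fold_up: fold axis h@4; visible region now rows[0,4) x cols[0,16) = 4x16
Op 2 fold_right: fold axis v@8; visible region now rows[0,4) x cols[8,16) = 4x8
Op 3 fold_right: fold axis v@12; visible region now rows[0,4) x cols[12,16) = 4x4
Op 4 cut(1, 1): punch at orig (1,13); cuts so far [(1, 13)]; region rows[0,4) x cols[12,16) = 4x4
Op 5 cut(0, 2): punch at orig (0,14); cuts so far [(0, 14), (1, 13)]; region rows[0,4) x cols[12,16) = 4x4
Unfold 1 (reflect across v@12): 4 holes -> [(0, 9), (0, 14), (1, 10), (1, 13)]
Unfold 2 (reflect across v@8): 8 holes -> [(0, 1), (0, 6), (0, 9), (0, 14), (1, 2), (1, 5), (1, 10), (1, 13)]
Unfold 3 (reflect across h@4): 16 holes -> [(0, 1), (0, 6), (0, 9), (0, 14), (1, 2), (1, 5), (1, 10), (1, 13), (6, 2), (6, 5), (6, 10), (6, 13), (7, 1), (7, 6), (7, 9), (7, 14)]
Holes: [(0, 1), (0, 6), (0, 9), (0, 14), (1, 2), (1, 5), (1, 10), (1, 13), (6, 2), (6, 5), (6, 10), (6, 13), (7, 1), (7, 6), (7, 9), (7, 14)]

Answer: yes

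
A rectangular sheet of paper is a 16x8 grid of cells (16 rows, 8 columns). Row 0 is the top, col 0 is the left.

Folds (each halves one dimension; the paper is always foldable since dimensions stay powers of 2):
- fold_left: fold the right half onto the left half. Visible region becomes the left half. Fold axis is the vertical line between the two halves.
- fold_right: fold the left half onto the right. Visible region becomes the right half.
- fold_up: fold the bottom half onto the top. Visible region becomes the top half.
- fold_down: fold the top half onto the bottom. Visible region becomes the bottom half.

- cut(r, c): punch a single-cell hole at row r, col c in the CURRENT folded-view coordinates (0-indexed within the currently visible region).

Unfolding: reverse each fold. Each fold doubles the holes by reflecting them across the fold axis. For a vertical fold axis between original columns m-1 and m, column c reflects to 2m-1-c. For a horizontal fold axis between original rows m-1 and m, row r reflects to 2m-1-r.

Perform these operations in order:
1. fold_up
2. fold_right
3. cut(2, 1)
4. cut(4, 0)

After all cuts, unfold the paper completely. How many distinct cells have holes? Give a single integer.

Op 1 fold_up: fold axis h@8; visible region now rows[0,8) x cols[0,8) = 8x8
Op 2 fold_right: fold axis v@4; visible region now rows[0,8) x cols[4,8) = 8x4
Op 3 cut(2, 1): punch at orig (2,5); cuts so far [(2, 5)]; region rows[0,8) x cols[4,8) = 8x4
Op 4 cut(4, 0): punch at orig (4,4); cuts so far [(2, 5), (4, 4)]; region rows[0,8) x cols[4,8) = 8x4
Unfold 1 (reflect across v@4): 4 holes -> [(2, 2), (2, 5), (4, 3), (4, 4)]
Unfold 2 (reflect across h@8): 8 holes -> [(2, 2), (2, 5), (4, 3), (4, 4), (11, 3), (11, 4), (13, 2), (13, 5)]

Answer: 8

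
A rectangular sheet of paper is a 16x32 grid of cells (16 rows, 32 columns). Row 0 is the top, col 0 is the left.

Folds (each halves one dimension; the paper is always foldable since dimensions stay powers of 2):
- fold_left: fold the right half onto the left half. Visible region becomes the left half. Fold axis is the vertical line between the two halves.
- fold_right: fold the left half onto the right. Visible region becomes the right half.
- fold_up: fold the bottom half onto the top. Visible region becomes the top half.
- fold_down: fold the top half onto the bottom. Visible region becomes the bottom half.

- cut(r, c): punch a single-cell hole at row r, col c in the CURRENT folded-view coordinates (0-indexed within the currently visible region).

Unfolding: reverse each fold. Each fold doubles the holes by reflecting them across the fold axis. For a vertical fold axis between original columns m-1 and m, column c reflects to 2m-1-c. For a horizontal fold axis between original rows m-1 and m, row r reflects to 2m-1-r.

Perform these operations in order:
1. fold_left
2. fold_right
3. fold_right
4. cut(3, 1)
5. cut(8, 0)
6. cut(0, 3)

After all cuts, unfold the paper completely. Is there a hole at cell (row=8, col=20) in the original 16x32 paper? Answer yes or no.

Answer: yes

Derivation:
Op 1 fold_left: fold axis v@16; visible region now rows[0,16) x cols[0,16) = 16x16
Op 2 fold_right: fold axis v@8; visible region now rows[0,16) x cols[8,16) = 16x8
Op 3 fold_right: fold axis v@12; visible region now rows[0,16) x cols[12,16) = 16x4
Op 4 cut(3, 1): punch at orig (3,13); cuts so far [(3, 13)]; region rows[0,16) x cols[12,16) = 16x4
Op 5 cut(8, 0): punch at orig (8,12); cuts so far [(3, 13), (8, 12)]; region rows[0,16) x cols[12,16) = 16x4
Op 6 cut(0, 3): punch at orig (0,15); cuts so far [(0, 15), (3, 13), (8, 12)]; region rows[0,16) x cols[12,16) = 16x4
Unfold 1 (reflect across v@12): 6 holes -> [(0, 8), (0, 15), (3, 10), (3, 13), (8, 11), (8, 12)]
Unfold 2 (reflect across v@8): 12 holes -> [(0, 0), (0, 7), (0, 8), (0, 15), (3, 2), (3, 5), (3, 10), (3, 13), (8, 3), (8, 4), (8, 11), (8, 12)]
Unfold 3 (reflect across v@16): 24 holes -> [(0, 0), (0, 7), (0, 8), (0, 15), (0, 16), (0, 23), (0, 24), (0, 31), (3, 2), (3, 5), (3, 10), (3, 13), (3, 18), (3, 21), (3, 26), (3, 29), (8, 3), (8, 4), (8, 11), (8, 12), (8, 19), (8, 20), (8, 27), (8, 28)]
Holes: [(0, 0), (0, 7), (0, 8), (0, 15), (0, 16), (0, 23), (0, 24), (0, 31), (3, 2), (3, 5), (3, 10), (3, 13), (3, 18), (3, 21), (3, 26), (3, 29), (8, 3), (8, 4), (8, 11), (8, 12), (8, 19), (8, 20), (8, 27), (8, 28)]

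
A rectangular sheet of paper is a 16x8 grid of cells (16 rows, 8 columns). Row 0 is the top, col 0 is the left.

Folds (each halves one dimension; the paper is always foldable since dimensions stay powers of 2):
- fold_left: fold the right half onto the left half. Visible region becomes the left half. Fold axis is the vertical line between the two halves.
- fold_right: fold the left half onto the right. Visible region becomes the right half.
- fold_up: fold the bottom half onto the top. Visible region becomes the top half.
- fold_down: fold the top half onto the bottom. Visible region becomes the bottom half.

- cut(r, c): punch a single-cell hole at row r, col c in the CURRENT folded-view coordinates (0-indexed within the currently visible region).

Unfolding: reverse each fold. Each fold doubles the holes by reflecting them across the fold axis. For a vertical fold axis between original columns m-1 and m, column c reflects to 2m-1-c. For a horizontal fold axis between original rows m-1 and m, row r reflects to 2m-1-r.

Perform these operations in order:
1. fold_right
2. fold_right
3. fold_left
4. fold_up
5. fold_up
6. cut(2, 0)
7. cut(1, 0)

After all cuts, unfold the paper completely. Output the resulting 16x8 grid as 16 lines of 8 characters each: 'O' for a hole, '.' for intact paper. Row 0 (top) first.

Op 1 fold_right: fold axis v@4; visible region now rows[0,16) x cols[4,8) = 16x4
Op 2 fold_right: fold axis v@6; visible region now rows[0,16) x cols[6,8) = 16x2
Op 3 fold_left: fold axis v@7; visible region now rows[0,16) x cols[6,7) = 16x1
Op 4 fold_up: fold axis h@8; visible region now rows[0,8) x cols[6,7) = 8x1
Op 5 fold_up: fold axis h@4; visible region now rows[0,4) x cols[6,7) = 4x1
Op 6 cut(2, 0): punch at orig (2,6); cuts so far [(2, 6)]; region rows[0,4) x cols[6,7) = 4x1
Op 7 cut(1, 0): punch at orig (1,6); cuts so far [(1, 6), (2, 6)]; region rows[0,4) x cols[6,7) = 4x1
Unfold 1 (reflect across h@4): 4 holes -> [(1, 6), (2, 6), (5, 6), (6, 6)]
Unfold 2 (reflect across h@8): 8 holes -> [(1, 6), (2, 6), (5, 6), (6, 6), (9, 6), (10, 6), (13, 6), (14, 6)]
Unfold 3 (reflect across v@7): 16 holes -> [(1, 6), (1, 7), (2, 6), (2, 7), (5, 6), (5, 7), (6, 6), (6, 7), (9, 6), (9, 7), (10, 6), (10, 7), (13, 6), (13, 7), (14, 6), (14, 7)]
Unfold 4 (reflect across v@6): 32 holes -> [(1, 4), (1, 5), (1, 6), (1, 7), (2, 4), (2, 5), (2, 6), (2, 7), (5, 4), (5, 5), (5, 6), (5, 7), (6, 4), (6, 5), (6, 6), (6, 7), (9, 4), (9, 5), (9, 6), (9, 7), (10, 4), (10, 5), (10, 6), (10, 7), (13, 4), (13, 5), (13, 6), (13, 7), (14, 4), (14, 5), (14, 6), (14, 7)]
Unfold 5 (reflect across v@4): 64 holes -> [(1, 0), (1, 1), (1, 2), (1, 3), (1, 4), (1, 5), (1, 6), (1, 7), (2, 0), (2, 1), (2, 2), (2, 3), (2, 4), (2, 5), (2, 6), (2, 7), (5, 0), (5, 1), (5, 2), (5, 3), (5, 4), (5, 5), (5, 6), (5, 7), (6, 0), (6, 1), (6, 2), (6, 3), (6, 4), (6, 5), (6, 6), (6, 7), (9, 0), (9, 1), (9, 2), (9, 3), (9, 4), (9, 5), (9, 6), (9, 7), (10, 0), (10, 1), (10, 2), (10, 3), (10, 4), (10, 5), (10, 6), (10, 7), (13, 0), (13, 1), (13, 2), (13, 3), (13, 4), (13, 5), (13, 6), (13, 7), (14, 0), (14, 1), (14, 2), (14, 3), (14, 4), (14, 5), (14, 6), (14, 7)]

Answer: ........
OOOOOOOO
OOOOOOOO
........
........
OOOOOOOO
OOOOOOOO
........
........
OOOOOOOO
OOOOOOOO
........
........
OOOOOOOO
OOOOOOOO
........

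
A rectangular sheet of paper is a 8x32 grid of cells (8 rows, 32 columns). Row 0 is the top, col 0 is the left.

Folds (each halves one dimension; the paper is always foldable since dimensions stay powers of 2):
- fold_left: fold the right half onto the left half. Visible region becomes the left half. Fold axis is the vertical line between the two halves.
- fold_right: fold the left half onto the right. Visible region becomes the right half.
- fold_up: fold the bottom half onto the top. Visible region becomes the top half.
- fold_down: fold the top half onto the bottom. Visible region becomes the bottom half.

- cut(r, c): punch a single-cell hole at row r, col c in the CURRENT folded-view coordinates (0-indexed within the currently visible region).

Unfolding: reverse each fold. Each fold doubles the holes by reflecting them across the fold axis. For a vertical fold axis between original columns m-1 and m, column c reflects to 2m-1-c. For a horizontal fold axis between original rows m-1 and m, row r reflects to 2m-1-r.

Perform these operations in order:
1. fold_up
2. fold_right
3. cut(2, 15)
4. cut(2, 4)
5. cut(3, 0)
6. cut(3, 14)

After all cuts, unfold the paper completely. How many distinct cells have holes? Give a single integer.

Answer: 16

Derivation:
Op 1 fold_up: fold axis h@4; visible region now rows[0,4) x cols[0,32) = 4x32
Op 2 fold_right: fold axis v@16; visible region now rows[0,4) x cols[16,32) = 4x16
Op 3 cut(2, 15): punch at orig (2,31); cuts so far [(2, 31)]; region rows[0,4) x cols[16,32) = 4x16
Op 4 cut(2, 4): punch at orig (2,20); cuts so far [(2, 20), (2, 31)]; region rows[0,4) x cols[16,32) = 4x16
Op 5 cut(3, 0): punch at orig (3,16); cuts so far [(2, 20), (2, 31), (3, 16)]; region rows[0,4) x cols[16,32) = 4x16
Op 6 cut(3, 14): punch at orig (3,30); cuts so far [(2, 20), (2, 31), (3, 16), (3, 30)]; region rows[0,4) x cols[16,32) = 4x16
Unfold 1 (reflect across v@16): 8 holes -> [(2, 0), (2, 11), (2, 20), (2, 31), (3, 1), (3, 15), (3, 16), (3, 30)]
Unfold 2 (reflect across h@4): 16 holes -> [(2, 0), (2, 11), (2, 20), (2, 31), (3, 1), (3, 15), (3, 16), (3, 30), (4, 1), (4, 15), (4, 16), (4, 30), (5, 0), (5, 11), (5, 20), (5, 31)]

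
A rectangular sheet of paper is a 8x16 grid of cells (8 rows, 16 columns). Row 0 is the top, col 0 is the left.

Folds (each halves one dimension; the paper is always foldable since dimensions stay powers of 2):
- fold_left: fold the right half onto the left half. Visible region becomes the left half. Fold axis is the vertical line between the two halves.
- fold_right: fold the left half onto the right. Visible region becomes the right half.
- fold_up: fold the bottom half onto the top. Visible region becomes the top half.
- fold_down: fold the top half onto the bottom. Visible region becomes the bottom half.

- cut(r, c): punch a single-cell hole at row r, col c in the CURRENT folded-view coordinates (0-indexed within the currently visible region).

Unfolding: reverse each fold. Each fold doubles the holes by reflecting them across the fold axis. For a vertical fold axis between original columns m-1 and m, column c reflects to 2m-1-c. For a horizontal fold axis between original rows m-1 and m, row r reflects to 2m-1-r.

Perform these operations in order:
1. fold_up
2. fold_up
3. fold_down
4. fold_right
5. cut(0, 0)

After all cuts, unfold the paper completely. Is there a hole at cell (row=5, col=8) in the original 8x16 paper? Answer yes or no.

Answer: yes

Derivation:
Op 1 fold_up: fold axis h@4; visible region now rows[0,4) x cols[0,16) = 4x16
Op 2 fold_up: fold axis h@2; visible region now rows[0,2) x cols[0,16) = 2x16
Op 3 fold_down: fold axis h@1; visible region now rows[1,2) x cols[0,16) = 1x16
Op 4 fold_right: fold axis v@8; visible region now rows[1,2) x cols[8,16) = 1x8
Op 5 cut(0, 0): punch at orig (1,8); cuts so far [(1, 8)]; region rows[1,2) x cols[8,16) = 1x8
Unfold 1 (reflect across v@8): 2 holes -> [(1, 7), (1, 8)]
Unfold 2 (reflect across h@1): 4 holes -> [(0, 7), (0, 8), (1, 7), (1, 8)]
Unfold 3 (reflect across h@2): 8 holes -> [(0, 7), (0, 8), (1, 7), (1, 8), (2, 7), (2, 8), (3, 7), (3, 8)]
Unfold 4 (reflect across h@4): 16 holes -> [(0, 7), (0, 8), (1, 7), (1, 8), (2, 7), (2, 8), (3, 7), (3, 8), (4, 7), (4, 8), (5, 7), (5, 8), (6, 7), (6, 8), (7, 7), (7, 8)]
Holes: [(0, 7), (0, 8), (1, 7), (1, 8), (2, 7), (2, 8), (3, 7), (3, 8), (4, 7), (4, 8), (5, 7), (5, 8), (6, 7), (6, 8), (7, 7), (7, 8)]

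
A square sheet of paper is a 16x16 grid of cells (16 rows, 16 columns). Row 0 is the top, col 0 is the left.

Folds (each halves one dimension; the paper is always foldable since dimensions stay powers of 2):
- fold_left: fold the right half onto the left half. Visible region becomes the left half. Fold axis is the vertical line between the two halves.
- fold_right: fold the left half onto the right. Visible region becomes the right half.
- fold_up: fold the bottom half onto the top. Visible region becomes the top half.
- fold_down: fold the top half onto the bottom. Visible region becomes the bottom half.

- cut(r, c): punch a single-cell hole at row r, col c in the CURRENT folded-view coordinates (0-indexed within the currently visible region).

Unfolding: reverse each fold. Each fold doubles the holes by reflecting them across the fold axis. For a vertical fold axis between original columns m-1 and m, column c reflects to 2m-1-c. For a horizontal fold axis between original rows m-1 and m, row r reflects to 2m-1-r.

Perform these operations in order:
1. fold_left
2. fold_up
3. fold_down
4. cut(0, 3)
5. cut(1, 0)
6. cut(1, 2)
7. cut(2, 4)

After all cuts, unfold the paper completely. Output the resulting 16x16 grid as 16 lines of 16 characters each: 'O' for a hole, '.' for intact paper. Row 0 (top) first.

Answer: ................
....O......O....
O.O..........O.O
...O........O...
...O........O...
O.O..........O.O
....O......O....
................
................
....O......O....
O.O..........O.O
...O........O...
...O........O...
O.O..........O.O
....O......O....
................

Derivation:
Op 1 fold_left: fold axis v@8; visible region now rows[0,16) x cols[0,8) = 16x8
Op 2 fold_up: fold axis h@8; visible region now rows[0,8) x cols[0,8) = 8x8
Op 3 fold_down: fold axis h@4; visible region now rows[4,8) x cols[0,8) = 4x8
Op 4 cut(0, 3): punch at orig (4,3); cuts so far [(4, 3)]; region rows[4,8) x cols[0,8) = 4x8
Op 5 cut(1, 0): punch at orig (5,0); cuts so far [(4, 3), (5, 0)]; region rows[4,8) x cols[0,8) = 4x8
Op 6 cut(1, 2): punch at orig (5,2); cuts so far [(4, 3), (5, 0), (5, 2)]; region rows[4,8) x cols[0,8) = 4x8
Op 7 cut(2, 4): punch at orig (6,4); cuts so far [(4, 3), (5, 0), (5, 2), (6, 4)]; region rows[4,8) x cols[0,8) = 4x8
Unfold 1 (reflect across h@4): 8 holes -> [(1, 4), (2, 0), (2, 2), (3, 3), (4, 3), (5, 0), (5, 2), (6, 4)]
Unfold 2 (reflect across h@8): 16 holes -> [(1, 4), (2, 0), (2, 2), (3, 3), (4, 3), (5, 0), (5, 2), (6, 4), (9, 4), (10, 0), (10, 2), (11, 3), (12, 3), (13, 0), (13, 2), (14, 4)]
Unfold 3 (reflect across v@8): 32 holes -> [(1, 4), (1, 11), (2, 0), (2, 2), (2, 13), (2, 15), (3, 3), (3, 12), (4, 3), (4, 12), (5, 0), (5, 2), (5, 13), (5, 15), (6, 4), (6, 11), (9, 4), (9, 11), (10, 0), (10, 2), (10, 13), (10, 15), (11, 3), (11, 12), (12, 3), (12, 12), (13, 0), (13, 2), (13, 13), (13, 15), (14, 4), (14, 11)]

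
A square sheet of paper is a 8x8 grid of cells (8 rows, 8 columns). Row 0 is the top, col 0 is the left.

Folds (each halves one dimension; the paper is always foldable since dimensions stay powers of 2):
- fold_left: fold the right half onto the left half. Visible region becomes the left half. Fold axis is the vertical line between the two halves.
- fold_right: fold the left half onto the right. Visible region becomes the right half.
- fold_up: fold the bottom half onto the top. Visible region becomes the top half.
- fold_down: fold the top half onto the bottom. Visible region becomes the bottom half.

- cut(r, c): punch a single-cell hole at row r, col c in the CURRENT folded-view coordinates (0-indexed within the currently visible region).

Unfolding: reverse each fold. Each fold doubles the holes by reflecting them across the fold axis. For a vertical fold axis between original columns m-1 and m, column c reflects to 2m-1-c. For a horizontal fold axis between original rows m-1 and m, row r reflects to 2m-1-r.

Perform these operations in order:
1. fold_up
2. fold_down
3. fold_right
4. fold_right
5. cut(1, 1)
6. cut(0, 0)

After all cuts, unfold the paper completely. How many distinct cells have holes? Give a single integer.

Answer: 32

Derivation:
Op 1 fold_up: fold axis h@4; visible region now rows[0,4) x cols[0,8) = 4x8
Op 2 fold_down: fold axis h@2; visible region now rows[2,4) x cols[0,8) = 2x8
Op 3 fold_right: fold axis v@4; visible region now rows[2,4) x cols[4,8) = 2x4
Op 4 fold_right: fold axis v@6; visible region now rows[2,4) x cols[6,8) = 2x2
Op 5 cut(1, 1): punch at orig (3,7); cuts so far [(3, 7)]; region rows[2,4) x cols[6,8) = 2x2
Op 6 cut(0, 0): punch at orig (2,6); cuts so far [(2, 6), (3, 7)]; region rows[2,4) x cols[6,8) = 2x2
Unfold 1 (reflect across v@6): 4 holes -> [(2, 5), (2, 6), (3, 4), (3, 7)]
Unfold 2 (reflect across v@4): 8 holes -> [(2, 1), (2, 2), (2, 5), (2, 6), (3, 0), (3, 3), (3, 4), (3, 7)]
Unfold 3 (reflect across h@2): 16 holes -> [(0, 0), (0, 3), (0, 4), (0, 7), (1, 1), (1, 2), (1, 5), (1, 6), (2, 1), (2, 2), (2, 5), (2, 6), (3, 0), (3, 3), (3, 4), (3, 7)]
Unfold 4 (reflect across h@4): 32 holes -> [(0, 0), (0, 3), (0, 4), (0, 7), (1, 1), (1, 2), (1, 5), (1, 6), (2, 1), (2, 2), (2, 5), (2, 6), (3, 0), (3, 3), (3, 4), (3, 7), (4, 0), (4, 3), (4, 4), (4, 7), (5, 1), (5, 2), (5, 5), (5, 6), (6, 1), (6, 2), (6, 5), (6, 6), (7, 0), (7, 3), (7, 4), (7, 7)]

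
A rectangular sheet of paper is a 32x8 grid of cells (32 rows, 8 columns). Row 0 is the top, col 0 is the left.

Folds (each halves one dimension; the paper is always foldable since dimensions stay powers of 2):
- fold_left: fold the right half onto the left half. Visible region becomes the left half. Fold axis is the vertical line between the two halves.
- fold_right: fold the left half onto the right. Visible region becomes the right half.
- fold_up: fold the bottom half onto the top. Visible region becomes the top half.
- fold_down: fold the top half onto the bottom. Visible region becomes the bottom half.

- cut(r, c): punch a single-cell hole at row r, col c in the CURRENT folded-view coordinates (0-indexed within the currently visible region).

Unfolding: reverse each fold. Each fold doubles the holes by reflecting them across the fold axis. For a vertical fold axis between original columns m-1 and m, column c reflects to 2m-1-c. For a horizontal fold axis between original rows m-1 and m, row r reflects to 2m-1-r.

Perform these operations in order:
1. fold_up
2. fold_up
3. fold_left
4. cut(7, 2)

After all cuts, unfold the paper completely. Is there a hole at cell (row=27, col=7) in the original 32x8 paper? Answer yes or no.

Op 1 fold_up: fold axis h@16; visible region now rows[0,16) x cols[0,8) = 16x8
Op 2 fold_up: fold axis h@8; visible region now rows[0,8) x cols[0,8) = 8x8
Op 3 fold_left: fold axis v@4; visible region now rows[0,8) x cols[0,4) = 8x4
Op 4 cut(7, 2): punch at orig (7,2); cuts so far [(7, 2)]; region rows[0,8) x cols[0,4) = 8x4
Unfold 1 (reflect across v@4): 2 holes -> [(7, 2), (7, 5)]
Unfold 2 (reflect across h@8): 4 holes -> [(7, 2), (7, 5), (8, 2), (8, 5)]
Unfold 3 (reflect across h@16): 8 holes -> [(7, 2), (7, 5), (8, 2), (8, 5), (23, 2), (23, 5), (24, 2), (24, 5)]
Holes: [(7, 2), (7, 5), (8, 2), (8, 5), (23, 2), (23, 5), (24, 2), (24, 5)]

Answer: no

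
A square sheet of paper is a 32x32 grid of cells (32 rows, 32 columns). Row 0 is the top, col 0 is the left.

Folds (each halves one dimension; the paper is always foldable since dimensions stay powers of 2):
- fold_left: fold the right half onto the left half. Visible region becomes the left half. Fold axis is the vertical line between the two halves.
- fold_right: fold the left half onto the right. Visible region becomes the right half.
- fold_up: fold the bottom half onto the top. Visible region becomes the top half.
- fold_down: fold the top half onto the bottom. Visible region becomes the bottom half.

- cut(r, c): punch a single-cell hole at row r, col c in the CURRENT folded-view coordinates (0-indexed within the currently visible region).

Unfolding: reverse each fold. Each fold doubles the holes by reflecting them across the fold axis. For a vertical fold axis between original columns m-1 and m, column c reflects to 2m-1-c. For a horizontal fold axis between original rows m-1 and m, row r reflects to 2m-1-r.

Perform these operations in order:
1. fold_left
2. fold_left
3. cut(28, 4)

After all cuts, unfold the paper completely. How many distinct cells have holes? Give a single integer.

Op 1 fold_left: fold axis v@16; visible region now rows[0,32) x cols[0,16) = 32x16
Op 2 fold_left: fold axis v@8; visible region now rows[0,32) x cols[0,8) = 32x8
Op 3 cut(28, 4): punch at orig (28,4); cuts so far [(28, 4)]; region rows[0,32) x cols[0,8) = 32x8
Unfold 1 (reflect across v@8): 2 holes -> [(28, 4), (28, 11)]
Unfold 2 (reflect across v@16): 4 holes -> [(28, 4), (28, 11), (28, 20), (28, 27)]

Answer: 4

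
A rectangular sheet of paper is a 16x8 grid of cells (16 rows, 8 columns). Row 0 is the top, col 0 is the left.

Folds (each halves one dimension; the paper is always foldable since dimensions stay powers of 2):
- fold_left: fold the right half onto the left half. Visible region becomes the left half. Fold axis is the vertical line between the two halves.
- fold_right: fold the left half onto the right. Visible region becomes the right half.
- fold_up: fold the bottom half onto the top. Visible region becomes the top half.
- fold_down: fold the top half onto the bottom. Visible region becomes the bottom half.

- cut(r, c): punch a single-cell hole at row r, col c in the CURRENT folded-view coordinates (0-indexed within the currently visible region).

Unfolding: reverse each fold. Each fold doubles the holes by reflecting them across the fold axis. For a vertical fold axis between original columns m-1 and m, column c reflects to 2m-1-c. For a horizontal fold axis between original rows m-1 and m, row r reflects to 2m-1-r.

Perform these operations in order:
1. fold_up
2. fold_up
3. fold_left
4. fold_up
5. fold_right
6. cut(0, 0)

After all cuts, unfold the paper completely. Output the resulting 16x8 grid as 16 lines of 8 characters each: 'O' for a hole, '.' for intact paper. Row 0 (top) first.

Answer: .OO..OO.
........
........
.OO..OO.
.OO..OO.
........
........
.OO..OO.
.OO..OO.
........
........
.OO..OO.
.OO..OO.
........
........
.OO..OO.

Derivation:
Op 1 fold_up: fold axis h@8; visible region now rows[0,8) x cols[0,8) = 8x8
Op 2 fold_up: fold axis h@4; visible region now rows[0,4) x cols[0,8) = 4x8
Op 3 fold_left: fold axis v@4; visible region now rows[0,4) x cols[0,4) = 4x4
Op 4 fold_up: fold axis h@2; visible region now rows[0,2) x cols[0,4) = 2x4
Op 5 fold_right: fold axis v@2; visible region now rows[0,2) x cols[2,4) = 2x2
Op 6 cut(0, 0): punch at orig (0,2); cuts so far [(0, 2)]; region rows[0,2) x cols[2,4) = 2x2
Unfold 1 (reflect across v@2): 2 holes -> [(0, 1), (0, 2)]
Unfold 2 (reflect across h@2): 4 holes -> [(0, 1), (0, 2), (3, 1), (3, 2)]
Unfold 3 (reflect across v@4): 8 holes -> [(0, 1), (0, 2), (0, 5), (0, 6), (3, 1), (3, 2), (3, 5), (3, 6)]
Unfold 4 (reflect across h@4): 16 holes -> [(0, 1), (0, 2), (0, 5), (0, 6), (3, 1), (3, 2), (3, 5), (3, 6), (4, 1), (4, 2), (4, 5), (4, 6), (7, 1), (7, 2), (7, 5), (7, 6)]
Unfold 5 (reflect across h@8): 32 holes -> [(0, 1), (0, 2), (0, 5), (0, 6), (3, 1), (3, 2), (3, 5), (3, 6), (4, 1), (4, 2), (4, 5), (4, 6), (7, 1), (7, 2), (7, 5), (7, 6), (8, 1), (8, 2), (8, 5), (8, 6), (11, 1), (11, 2), (11, 5), (11, 6), (12, 1), (12, 2), (12, 5), (12, 6), (15, 1), (15, 2), (15, 5), (15, 6)]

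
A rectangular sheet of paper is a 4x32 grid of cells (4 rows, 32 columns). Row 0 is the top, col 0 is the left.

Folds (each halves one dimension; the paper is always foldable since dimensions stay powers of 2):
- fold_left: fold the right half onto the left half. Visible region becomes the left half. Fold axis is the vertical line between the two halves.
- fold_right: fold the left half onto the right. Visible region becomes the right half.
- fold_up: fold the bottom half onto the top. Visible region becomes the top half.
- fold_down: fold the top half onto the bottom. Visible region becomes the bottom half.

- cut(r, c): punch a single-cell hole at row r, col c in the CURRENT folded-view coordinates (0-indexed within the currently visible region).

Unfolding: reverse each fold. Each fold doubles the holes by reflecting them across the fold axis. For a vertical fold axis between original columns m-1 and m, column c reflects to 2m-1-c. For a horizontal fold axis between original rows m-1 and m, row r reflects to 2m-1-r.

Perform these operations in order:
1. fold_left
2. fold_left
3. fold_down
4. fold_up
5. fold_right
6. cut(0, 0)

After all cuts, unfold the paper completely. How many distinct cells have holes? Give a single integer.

Op 1 fold_left: fold axis v@16; visible region now rows[0,4) x cols[0,16) = 4x16
Op 2 fold_left: fold axis v@8; visible region now rows[0,4) x cols[0,8) = 4x8
Op 3 fold_down: fold axis h@2; visible region now rows[2,4) x cols[0,8) = 2x8
Op 4 fold_up: fold axis h@3; visible region now rows[2,3) x cols[0,8) = 1x8
Op 5 fold_right: fold axis v@4; visible region now rows[2,3) x cols[4,8) = 1x4
Op 6 cut(0, 0): punch at orig (2,4); cuts so far [(2, 4)]; region rows[2,3) x cols[4,8) = 1x4
Unfold 1 (reflect across v@4): 2 holes -> [(2, 3), (2, 4)]
Unfold 2 (reflect across h@3): 4 holes -> [(2, 3), (2, 4), (3, 3), (3, 4)]
Unfold 3 (reflect across h@2): 8 holes -> [(0, 3), (0, 4), (1, 3), (1, 4), (2, 3), (2, 4), (3, 3), (3, 4)]
Unfold 4 (reflect across v@8): 16 holes -> [(0, 3), (0, 4), (0, 11), (0, 12), (1, 3), (1, 4), (1, 11), (1, 12), (2, 3), (2, 4), (2, 11), (2, 12), (3, 3), (3, 4), (3, 11), (3, 12)]
Unfold 5 (reflect across v@16): 32 holes -> [(0, 3), (0, 4), (0, 11), (0, 12), (0, 19), (0, 20), (0, 27), (0, 28), (1, 3), (1, 4), (1, 11), (1, 12), (1, 19), (1, 20), (1, 27), (1, 28), (2, 3), (2, 4), (2, 11), (2, 12), (2, 19), (2, 20), (2, 27), (2, 28), (3, 3), (3, 4), (3, 11), (3, 12), (3, 19), (3, 20), (3, 27), (3, 28)]

Answer: 32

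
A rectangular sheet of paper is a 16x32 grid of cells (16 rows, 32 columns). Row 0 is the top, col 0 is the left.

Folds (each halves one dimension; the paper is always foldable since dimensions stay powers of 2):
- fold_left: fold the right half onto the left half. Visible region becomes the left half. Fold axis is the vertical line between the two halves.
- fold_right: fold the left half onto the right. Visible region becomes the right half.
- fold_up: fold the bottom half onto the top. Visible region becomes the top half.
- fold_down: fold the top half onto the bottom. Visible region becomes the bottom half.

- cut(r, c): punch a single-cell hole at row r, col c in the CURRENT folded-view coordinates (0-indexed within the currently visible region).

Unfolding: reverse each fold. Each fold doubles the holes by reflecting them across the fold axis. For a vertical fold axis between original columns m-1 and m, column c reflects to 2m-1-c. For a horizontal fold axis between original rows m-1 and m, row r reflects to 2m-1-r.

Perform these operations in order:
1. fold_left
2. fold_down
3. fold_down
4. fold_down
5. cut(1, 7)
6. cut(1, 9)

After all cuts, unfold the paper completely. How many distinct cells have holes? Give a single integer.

Answer: 32

Derivation:
Op 1 fold_left: fold axis v@16; visible region now rows[0,16) x cols[0,16) = 16x16
Op 2 fold_down: fold axis h@8; visible region now rows[8,16) x cols[0,16) = 8x16
Op 3 fold_down: fold axis h@12; visible region now rows[12,16) x cols[0,16) = 4x16
Op 4 fold_down: fold axis h@14; visible region now rows[14,16) x cols[0,16) = 2x16
Op 5 cut(1, 7): punch at orig (15,7); cuts so far [(15, 7)]; region rows[14,16) x cols[0,16) = 2x16
Op 6 cut(1, 9): punch at orig (15,9); cuts so far [(15, 7), (15, 9)]; region rows[14,16) x cols[0,16) = 2x16
Unfold 1 (reflect across h@14): 4 holes -> [(12, 7), (12, 9), (15, 7), (15, 9)]
Unfold 2 (reflect across h@12): 8 holes -> [(8, 7), (8, 9), (11, 7), (11, 9), (12, 7), (12, 9), (15, 7), (15, 9)]
Unfold 3 (reflect across h@8): 16 holes -> [(0, 7), (0, 9), (3, 7), (3, 9), (4, 7), (4, 9), (7, 7), (7, 9), (8, 7), (8, 9), (11, 7), (11, 9), (12, 7), (12, 9), (15, 7), (15, 9)]
Unfold 4 (reflect across v@16): 32 holes -> [(0, 7), (0, 9), (0, 22), (0, 24), (3, 7), (3, 9), (3, 22), (3, 24), (4, 7), (4, 9), (4, 22), (4, 24), (7, 7), (7, 9), (7, 22), (7, 24), (8, 7), (8, 9), (8, 22), (8, 24), (11, 7), (11, 9), (11, 22), (11, 24), (12, 7), (12, 9), (12, 22), (12, 24), (15, 7), (15, 9), (15, 22), (15, 24)]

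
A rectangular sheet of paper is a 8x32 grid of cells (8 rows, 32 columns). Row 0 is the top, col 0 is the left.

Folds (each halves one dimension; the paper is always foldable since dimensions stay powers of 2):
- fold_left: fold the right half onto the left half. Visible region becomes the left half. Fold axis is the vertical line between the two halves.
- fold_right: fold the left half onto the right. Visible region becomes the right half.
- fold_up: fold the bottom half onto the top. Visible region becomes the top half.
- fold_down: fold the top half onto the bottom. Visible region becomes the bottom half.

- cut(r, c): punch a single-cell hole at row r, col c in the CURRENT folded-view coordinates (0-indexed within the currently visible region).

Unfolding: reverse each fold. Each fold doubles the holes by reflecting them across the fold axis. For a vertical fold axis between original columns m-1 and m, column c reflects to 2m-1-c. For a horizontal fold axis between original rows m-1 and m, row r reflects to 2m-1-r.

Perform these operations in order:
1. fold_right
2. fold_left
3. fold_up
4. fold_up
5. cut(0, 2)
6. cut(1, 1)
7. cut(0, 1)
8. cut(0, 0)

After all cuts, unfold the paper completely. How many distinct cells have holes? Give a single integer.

Op 1 fold_right: fold axis v@16; visible region now rows[0,8) x cols[16,32) = 8x16
Op 2 fold_left: fold axis v@24; visible region now rows[0,8) x cols[16,24) = 8x8
Op 3 fold_up: fold axis h@4; visible region now rows[0,4) x cols[16,24) = 4x8
Op 4 fold_up: fold axis h@2; visible region now rows[0,2) x cols[16,24) = 2x8
Op 5 cut(0, 2): punch at orig (0,18); cuts so far [(0, 18)]; region rows[0,2) x cols[16,24) = 2x8
Op 6 cut(1, 1): punch at orig (1,17); cuts so far [(0, 18), (1, 17)]; region rows[0,2) x cols[16,24) = 2x8
Op 7 cut(0, 1): punch at orig (0,17); cuts so far [(0, 17), (0, 18), (1, 17)]; region rows[0,2) x cols[16,24) = 2x8
Op 8 cut(0, 0): punch at orig (0,16); cuts so far [(0, 16), (0, 17), (0, 18), (1, 17)]; region rows[0,2) x cols[16,24) = 2x8
Unfold 1 (reflect across h@2): 8 holes -> [(0, 16), (0, 17), (0, 18), (1, 17), (2, 17), (3, 16), (3, 17), (3, 18)]
Unfold 2 (reflect across h@4): 16 holes -> [(0, 16), (0, 17), (0, 18), (1, 17), (2, 17), (3, 16), (3, 17), (3, 18), (4, 16), (4, 17), (4, 18), (5, 17), (6, 17), (7, 16), (7, 17), (7, 18)]
Unfold 3 (reflect across v@24): 32 holes -> [(0, 16), (0, 17), (0, 18), (0, 29), (0, 30), (0, 31), (1, 17), (1, 30), (2, 17), (2, 30), (3, 16), (3, 17), (3, 18), (3, 29), (3, 30), (3, 31), (4, 16), (4, 17), (4, 18), (4, 29), (4, 30), (4, 31), (5, 17), (5, 30), (6, 17), (6, 30), (7, 16), (7, 17), (7, 18), (7, 29), (7, 30), (7, 31)]
Unfold 4 (reflect across v@16): 64 holes -> [(0, 0), (0, 1), (0, 2), (0, 13), (0, 14), (0, 15), (0, 16), (0, 17), (0, 18), (0, 29), (0, 30), (0, 31), (1, 1), (1, 14), (1, 17), (1, 30), (2, 1), (2, 14), (2, 17), (2, 30), (3, 0), (3, 1), (3, 2), (3, 13), (3, 14), (3, 15), (3, 16), (3, 17), (3, 18), (3, 29), (3, 30), (3, 31), (4, 0), (4, 1), (4, 2), (4, 13), (4, 14), (4, 15), (4, 16), (4, 17), (4, 18), (4, 29), (4, 30), (4, 31), (5, 1), (5, 14), (5, 17), (5, 30), (6, 1), (6, 14), (6, 17), (6, 30), (7, 0), (7, 1), (7, 2), (7, 13), (7, 14), (7, 15), (7, 16), (7, 17), (7, 18), (7, 29), (7, 30), (7, 31)]

Answer: 64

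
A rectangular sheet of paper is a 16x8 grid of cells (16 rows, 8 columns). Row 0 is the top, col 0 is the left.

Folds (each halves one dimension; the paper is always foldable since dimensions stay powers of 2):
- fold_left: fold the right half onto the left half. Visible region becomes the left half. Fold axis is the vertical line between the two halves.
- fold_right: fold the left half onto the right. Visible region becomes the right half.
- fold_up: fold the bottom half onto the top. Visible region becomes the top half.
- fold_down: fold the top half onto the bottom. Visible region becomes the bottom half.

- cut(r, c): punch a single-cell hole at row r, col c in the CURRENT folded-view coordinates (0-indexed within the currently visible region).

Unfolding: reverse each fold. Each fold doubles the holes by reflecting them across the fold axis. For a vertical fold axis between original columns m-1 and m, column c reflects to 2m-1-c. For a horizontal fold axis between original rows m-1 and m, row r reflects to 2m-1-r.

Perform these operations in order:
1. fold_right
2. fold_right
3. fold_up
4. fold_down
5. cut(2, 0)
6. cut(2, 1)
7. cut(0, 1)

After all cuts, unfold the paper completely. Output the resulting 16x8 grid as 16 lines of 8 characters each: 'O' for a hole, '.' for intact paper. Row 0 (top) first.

Answer: ........
OOOOOOOO
........
O..OO..O
O..OO..O
........
OOOOOOOO
........
........
OOOOOOOO
........
O..OO..O
O..OO..O
........
OOOOOOOO
........

Derivation:
Op 1 fold_right: fold axis v@4; visible region now rows[0,16) x cols[4,8) = 16x4
Op 2 fold_right: fold axis v@6; visible region now rows[0,16) x cols[6,8) = 16x2
Op 3 fold_up: fold axis h@8; visible region now rows[0,8) x cols[6,8) = 8x2
Op 4 fold_down: fold axis h@4; visible region now rows[4,8) x cols[6,8) = 4x2
Op 5 cut(2, 0): punch at orig (6,6); cuts so far [(6, 6)]; region rows[4,8) x cols[6,8) = 4x2
Op 6 cut(2, 1): punch at orig (6,7); cuts so far [(6, 6), (6, 7)]; region rows[4,8) x cols[6,8) = 4x2
Op 7 cut(0, 1): punch at orig (4,7); cuts so far [(4, 7), (6, 6), (6, 7)]; region rows[4,8) x cols[6,8) = 4x2
Unfold 1 (reflect across h@4): 6 holes -> [(1, 6), (1, 7), (3, 7), (4, 7), (6, 6), (6, 7)]
Unfold 2 (reflect across h@8): 12 holes -> [(1, 6), (1, 7), (3, 7), (4, 7), (6, 6), (6, 7), (9, 6), (9, 7), (11, 7), (12, 7), (14, 6), (14, 7)]
Unfold 3 (reflect across v@6): 24 holes -> [(1, 4), (1, 5), (1, 6), (1, 7), (3, 4), (3, 7), (4, 4), (4, 7), (6, 4), (6, 5), (6, 6), (6, 7), (9, 4), (9, 5), (9, 6), (9, 7), (11, 4), (11, 7), (12, 4), (12, 7), (14, 4), (14, 5), (14, 6), (14, 7)]
Unfold 4 (reflect across v@4): 48 holes -> [(1, 0), (1, 1), (1, 2), (1, 3), (1, 4), (1, 5), (1, 6), (1, 7), (3, 0), (3, 3), (3, 4), (3, 7), (4, 0), (4, 3), (4, 4), (4, 7), (6, 0), (6, 1), (6, 2), (6, 3), (6, 4), (6, 5), (6, 6), (6, 7), (9, 0), (9, 1), (9, 2), (9, 3), (9, 4), (9, 5), (9, 6), (9, 7), (11, 0), (11, 3), (11, 4), (11, 7), (12, 0), (12, 3), (12, 4), (12, 7), (14, 0), (14, 1), (14, 2), (14, 3), (14, 4), (14, 5), (14, 6), (14, 7)]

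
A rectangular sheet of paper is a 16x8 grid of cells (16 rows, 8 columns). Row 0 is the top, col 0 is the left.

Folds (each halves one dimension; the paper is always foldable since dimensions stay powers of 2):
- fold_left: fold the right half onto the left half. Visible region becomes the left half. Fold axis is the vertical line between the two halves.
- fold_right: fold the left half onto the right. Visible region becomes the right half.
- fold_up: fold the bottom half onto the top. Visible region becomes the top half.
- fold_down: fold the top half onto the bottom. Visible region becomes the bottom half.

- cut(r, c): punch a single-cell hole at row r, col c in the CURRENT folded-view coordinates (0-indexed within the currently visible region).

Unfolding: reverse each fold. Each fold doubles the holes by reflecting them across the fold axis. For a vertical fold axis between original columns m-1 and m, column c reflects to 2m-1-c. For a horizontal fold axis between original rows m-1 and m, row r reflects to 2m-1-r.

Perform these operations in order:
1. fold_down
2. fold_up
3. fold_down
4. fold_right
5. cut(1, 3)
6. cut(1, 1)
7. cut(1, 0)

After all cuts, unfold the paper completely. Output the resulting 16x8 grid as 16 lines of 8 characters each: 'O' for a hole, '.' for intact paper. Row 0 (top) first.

Answer: O.OOOO.O
........
........
O.OOOO.O
O.OOOO.O
........
........
O.OOOO.O
O.OOOO.O
........
........
O.OOOO.O
O.OOOO.O
........
........
O.OOOO.O

Derivation:
Op 1 fold_down: fold axis h@8; visible region now rows[8,16) x cols[0,8) = 8x8
Op 2 fold_up: fold axis h@12; visible region now rows[8,12) x cols[0,8) = 4x8
Op 3 fold_down: fold axis h@10; visible region now rows[10,12) x cols[0,8) = 2x8
Op 4 fold_right: fold axis v@4; visible region now rows[10,12) x cols[4,8) = 2x4
Op 5 cut(1, 3): punch at orig (11,7); cuts so far [(11, 7)]; region rows[10,12) x cols[4,8) = 2x4
Op 6 cut(1, 1): punch at orig (11,5); cuts so far [(11, 5), (11, 7)]; region rows[10,12) x cols[4,8) = 2x4
Op 7 cut(1, 0): punch at orig (11,4); cuts so far [(11, 4), (11, 5), (11, 7)]; region rows[10,12) x cols[4,8) = 2x4
Unfold 1 (reflect across v@4): 6 holes -> [(11, 0), (11, 2), (11, 3), (11, 4), (11, 5), (11, 7)]
Unfold 2 (reflect across h@10): 12 holes -> [(8, 0), (8, 2), (8, 3), (8, 4), (8, 5), (8, 7), (11, 0), (11, 2), (11, 3), (11, 4), (11, 5), (11, 7)]
Unfold 3 (reflect across h@12): 24 holes -> [(8, 0), (8, 2), (8, 3), (8, 4), (8, 5), (8, 7), (11, 0), (11, 2), (11, 3), (11, 4), (11, 5), (11, 7), (12, 0), (12, 2), (12, 3), (12, 4), (12, 5), (12, 7), (15, 0), (15, 2), (15, 3), (15, 4), (15, 5), (15, 7)]
Unfold 4 (reflect across h@8): 48 holes -> [(0, 0), (0, 2), (0, 3), (0, 4), (0, 5), (0, 7), (3, 0), (3, 2), (3, 3), (3, 4), (3, 5), (3, 7), (4, 0), (4, 2), (4, 3), (4, 4), (4, 5), (4, 7), (7, 0), (7, 2), (7, 3), (7, 4), (7, 5), (7, 7), (8, 0), (8, 2), (8, 3), (8, 4), (8, 5), (8, 7), (11, 0), (11, 2), (11, 3), (11, 4), (11, 5), (11, 7), (12, 0), (12, 2), (12, 3), (12, 4), (12, 5), (12, 7), (15, 0), (15, 2), (15, 3), (15, 4), (15, 5), (15, 7)]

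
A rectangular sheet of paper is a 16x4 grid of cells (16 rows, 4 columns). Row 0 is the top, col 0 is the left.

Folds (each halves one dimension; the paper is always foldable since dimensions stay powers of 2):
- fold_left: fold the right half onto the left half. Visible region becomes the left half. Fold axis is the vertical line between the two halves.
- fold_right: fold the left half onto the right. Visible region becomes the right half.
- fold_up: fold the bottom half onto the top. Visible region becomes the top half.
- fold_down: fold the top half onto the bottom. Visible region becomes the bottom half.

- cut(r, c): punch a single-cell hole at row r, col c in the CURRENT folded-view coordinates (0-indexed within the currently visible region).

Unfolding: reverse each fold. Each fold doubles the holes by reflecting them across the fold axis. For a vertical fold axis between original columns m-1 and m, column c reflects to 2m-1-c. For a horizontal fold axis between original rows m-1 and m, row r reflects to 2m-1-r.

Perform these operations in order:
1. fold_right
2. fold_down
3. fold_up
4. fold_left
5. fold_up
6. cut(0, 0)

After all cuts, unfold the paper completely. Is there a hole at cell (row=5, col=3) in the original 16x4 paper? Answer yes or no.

Answer: no

Derivation:
Op 1 fold_right: fold axis v@2; visible region now rows[0,16) x cols[2,4) = 16x2
Op 2 fold_down: fold axis h@8; visible region now rows[8,16) x cols[2,4) = 8x2
Op 3 fold_up: fold axis h@12; visible region now rows[8,12) x cols[2,4) = 4x2
Op 4 fold_left: fold axis v@3; visible region now rows[8,12) x cols[2,3) = 4x1
Op 5 fold_up: fold axis h@10; visible region now rows[8,10) x cols[2,3) = 2x1
Op 6 cut(0, 0): punch at orig (8,2); cuts so far [(8, 2)]; region rows[8,10) x cols[2,3) = 2x1
Unfold 1 (reflect across h@10): 2 holes -> [(8, 2), (11, 2)]
Unfold 2 (reflect across v@3): 4 holes -> [(8, 2), (8, 3), (11, 2), (11, 3)]
Unfold 3 (reflect across h@12): 8 holes -> [(8, 2), (8, 3), (11, 2), (11, 3), (12, 2), (12, 3), (15, 2), (15, 3)]
Unfold 4 (reflect across h@8): 16 holes -> [(0, 2), (0, 3), (3, 2), (3, 3), (4, 2), (4, 3), (7, 2), (7, 3), (8, 2), (8, 3), (11, 2), (11, 3), (12, 2), (12, 3), (15, 2), (15, 3)]
Unfold 5 (reflect across v@2): 32 holes -> [(0, 0), (0, 1), (0, 2), (0, 3), (3, 0), (3, 1), (3, 2), (3, 3), (4, 0), (4, 1), (4, 2), (4, 3), (7, 0), (7, 1), (7, 2), (7, 3), (8, 0), (8, 1), (8, 2), (8, 3), (11, 0), (11, 1), (11, 2), (11, 3), (12, 0), (12, 1), (12, 2), (12, 3), (15, 0), (15, 1), (15, 2), (15, 3)]
Holes: [(0, 0), (0, 1), (0, 2), (0, 3), (3, 0), (3, 1), (3, 2), (3, 3), (4, 0), (4, 1), (4, 2), (4, 3), (7, 0), (7, 1), (7, 2), (7, 3), (8, 0), (8, 1), (8, 2), (8, 3), (11, 0), (11, 1), (11, 2), (11, 3), (12, 0), (12, 1), (12, 2), (12, 3), (15, 0), (15, 1), (15, 2), (15, 3)]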